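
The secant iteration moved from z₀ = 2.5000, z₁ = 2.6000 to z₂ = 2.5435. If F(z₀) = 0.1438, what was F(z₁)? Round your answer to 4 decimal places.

-0.1868

The secant line through (2.5000, 0.1438) and (2.6000, F(z₁)) crosses zero at z₂ = 2.5435.
So (2.5000, 0.1438), (2.6000, F(z₁)), (2.5435, 0) are collinear:
F(z₁) = 0.1438 · (2.6000 − 2.5435) / (2.5000 − 2.5435) = 0.1438 · (0.056500)/(-0.043500) = -0.186775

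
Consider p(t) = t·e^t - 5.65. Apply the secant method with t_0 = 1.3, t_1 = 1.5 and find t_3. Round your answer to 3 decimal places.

p(1.3) = -0.87991, p(1.5) = 1.07253
t_2 = 1.50000 − 1.07253·(1.50000 − 1.30000) / (1.07253 − (-0.87991)) = 1.50000 − (0.21451)/(1.95245) = 1.39013
p(1.39013) = -0.06807
t_3 = 1.39013 − (-0.06807)·(1.39013 − 1.50000) / (-0.06807 − 1.07253) = 1.39013 − (0.00748)/(-1.14060) = 1.39669

1.397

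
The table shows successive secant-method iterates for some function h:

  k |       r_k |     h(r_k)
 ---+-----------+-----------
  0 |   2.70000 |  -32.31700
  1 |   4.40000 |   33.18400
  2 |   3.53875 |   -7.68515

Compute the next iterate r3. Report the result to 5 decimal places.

3.70070

r3 = 3.53875 − (-7.68515)·(3.53875 − 4.40000) / (-7.68515 − 33.18400)
   = 3.53875 − (6.6188354)/(-40.8691500) = 3.7007019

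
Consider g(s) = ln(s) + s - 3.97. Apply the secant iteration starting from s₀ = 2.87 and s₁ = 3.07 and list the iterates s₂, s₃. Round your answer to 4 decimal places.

2.9042, 2.9039

g(2.87) = -0.045688, g(3.07) = 0.221678
s₂ = 3.070000 − 0.221678·(3.070000 − 2.870000) / (0.221678 − (-0.045688)) = 3.070000 − (0.044336)/(0.267366) = 2.904176
g(2.904176) = 0.000326
s₃ = 2.904176 − 0.000326·(2.904176 − 3.070000) / (0.000326 − 0.221678) = 2.904176 − (-0.000054)/(-0.221351) = 2.903932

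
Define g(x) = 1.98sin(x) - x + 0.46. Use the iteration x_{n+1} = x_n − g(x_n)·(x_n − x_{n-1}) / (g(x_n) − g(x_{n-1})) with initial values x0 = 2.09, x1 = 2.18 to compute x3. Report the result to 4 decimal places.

g(2.09) = 0.089065, g(2.18) = -0.096194
x2 = 2.180000 − (-0.096194)·(2.180000 − 2.090000) / (-0.096194 − 0.089065) = 2.180000 − (-0.008657)/(-0.185259) = 2.133268
g(2.133268) = 0.001692
x3 = 2.133268 − 0.001692·(2.133268 − 2.180000) / (0.001692 − (-0.096194)) = 2.133268 − (-0.000079)/(0.097886) = 2.134076

2.1341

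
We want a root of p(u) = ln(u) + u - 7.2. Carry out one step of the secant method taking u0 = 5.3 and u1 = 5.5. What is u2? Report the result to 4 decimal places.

5.4960

p(5.3) = -0.232293, p(5.5) = 0.004748
u2 = 5.500000 − 0.004748·(5.500000 − 5.300000) / (0.004748 − (-0.232293)) = 5.500000 − (0.000950)/(0.237041) = 5.495994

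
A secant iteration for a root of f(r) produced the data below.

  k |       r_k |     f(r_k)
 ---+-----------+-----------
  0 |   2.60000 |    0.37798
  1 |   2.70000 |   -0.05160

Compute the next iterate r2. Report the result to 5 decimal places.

2.68799

r2 = 2.70000 − (-0.05160)·(2.70000 − 2.60000) / (-0.05160 − 0.37798)
   = 2.70000 − (-0.0051600)/(-0.4295800) = 2.6879883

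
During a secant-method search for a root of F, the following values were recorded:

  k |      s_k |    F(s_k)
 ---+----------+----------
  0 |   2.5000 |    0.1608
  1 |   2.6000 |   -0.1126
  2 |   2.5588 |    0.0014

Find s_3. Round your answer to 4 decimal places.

s_3 = 2.5588 − 0.0014·(2.5588 − 2.6000) / (0.0014 − (-0.1126))
   = 2.5588 − (-0.000058)/(0.114000) = 2.559306

2.5593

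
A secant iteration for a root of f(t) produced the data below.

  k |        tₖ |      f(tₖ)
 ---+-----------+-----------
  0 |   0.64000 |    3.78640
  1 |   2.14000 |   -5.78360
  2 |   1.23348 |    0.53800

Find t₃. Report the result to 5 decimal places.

t₃ = 1.23348 − 0.53800·(1.23348 − 2.14000) / (0.53800 − (-5.78360))
   = 1.23348 − (-0.4877078)/(6.3216000) = 1.3106294

1.31063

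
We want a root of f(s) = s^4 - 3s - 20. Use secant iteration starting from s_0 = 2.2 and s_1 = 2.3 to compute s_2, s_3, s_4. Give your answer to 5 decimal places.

f(2.2) = -3.1744000, f(2.3) = 1.0841000
s_2 = 2.3000000 − 1.0841000·(2.3000000 − 2.2000000) / (1.0841000 − (-3.1744000)) = 2.3000000 − (0.1084100)/(4.2585000) = 2.2745427
f(2.2745427) = -0.0580664
s_3 = 2.2745427 − (-0.0580664)·(2.2745427 − 2.3000000) / (-0.0580664 − 1.0841000) = 2.2745427 − (0.0014782)/(-1.1421664) = 2.2758369
f(2.2758369) = -0.0009784
s_4 = 2.2758369 − (-0.0009784)·(2.2758369 − 2.2745427) / (-0.0009784 − (-0.0580664)) = 2.2758369 − (-0.0000013)/(0.0570880) = 2.2758591

2.27454, 2.27584, 2.27586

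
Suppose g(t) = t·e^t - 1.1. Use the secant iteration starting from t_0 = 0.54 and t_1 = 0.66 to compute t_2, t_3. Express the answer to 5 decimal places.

0.59938, 0.60217

g(0.54) = -0.1733563, g(0.66) = 0.1769629
t_2 = 0.6600000 − 0.1769629·(0.6600000 − 0.5400000) / (0.1769629 − (-0.1733563)) = 0.6600000 − (0.0212356)/(0.3503192) = 0.5993823
g(0.5993823) = -0.0085287
t_3 = 0.5993823 − (-0.0085287)·(0.5993823 − 0.6600000) / (-0.0085287 − 0.1769629) = 0.5993823 − (0.0005170)/(-0.1854916) = 0.6021694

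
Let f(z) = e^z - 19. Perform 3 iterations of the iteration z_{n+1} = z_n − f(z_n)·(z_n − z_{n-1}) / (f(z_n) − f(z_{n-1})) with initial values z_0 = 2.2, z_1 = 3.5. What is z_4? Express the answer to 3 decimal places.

2.950

f(2.2) = -9.97499, f(3.5) = 14.11545
z_2 = 3.50000 − 14.11545·(3.50000 − 2.20000) / (14.11545 − (-9.97499)) = 3.50000 − (18.35009)/(24.09044) = 2.73828
f(2.73828) = -3.53958
z_3 = 2.73828 − (-3.53958)·(2.73828 − 3.50000) / (-3.53958 − 14.11545) = 2.73828 − (2.69616)/(-17.65503) = 2.89100
f(2.89100) = -0.98875
z_4 = 2.89100 − (-0.98875)·(2.89100 − 2.73828) / (-0.98875 − (-3.53958)) = 2.89100 − (-0.15100)/(2.55083) = 2.95019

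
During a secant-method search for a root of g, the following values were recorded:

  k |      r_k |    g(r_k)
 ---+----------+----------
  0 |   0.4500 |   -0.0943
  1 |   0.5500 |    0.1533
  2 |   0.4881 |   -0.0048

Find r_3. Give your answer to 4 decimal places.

0.4900

r_3 = 0.4881 − (-0.0048)·(0.4881 − 0.5500) / (-0.0048 − 0.1533)
   = 0.4881 − (0.000297)/(-0.158100) = 0.489979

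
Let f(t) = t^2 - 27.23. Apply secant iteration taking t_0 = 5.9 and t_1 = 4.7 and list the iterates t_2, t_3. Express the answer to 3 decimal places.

f(5.9) = 7.58000, f(4.7) = -5.14000
t_2 = 4.70000 − (-5.14000)·(4.70000 − 5.90000) / (-5.14000 − 7.58000) = 4.70000 − (6.16800)/(-12.72000) = 5.18491
f(5.18491) = -0.34675
t_3 = 5.18491 − (-0.34675)·(5.18491 − 4.70000) / (-0.34675 − (-5.14000)) = 5.18491 − (-0.16814)/(4.79325) = 5.21998

5.185, 5.220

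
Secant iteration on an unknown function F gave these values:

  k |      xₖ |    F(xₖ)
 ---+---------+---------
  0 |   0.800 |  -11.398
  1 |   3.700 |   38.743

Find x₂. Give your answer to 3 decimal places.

1.459

x₂ = 3.700 − 38.743·(3.700 − 0.800) / (38.743 − (-11.398))
   = 3.700 − (112.35470)/(50.14100) = 1.45922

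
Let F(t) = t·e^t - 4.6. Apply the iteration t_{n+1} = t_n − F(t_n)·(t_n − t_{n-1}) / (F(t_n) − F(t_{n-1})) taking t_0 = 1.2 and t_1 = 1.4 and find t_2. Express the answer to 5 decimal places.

1.27275

F(1.2) = -0.6158597, F(1.4) = 1.0772800
t_2 = 1.4000000 − 1.0772800·(1.4000000 − 1.2000000) / (1.0772800 − (-0.6158597)) = 1.4000000 − (0.2154560)/(1.6931396) = 1.2727477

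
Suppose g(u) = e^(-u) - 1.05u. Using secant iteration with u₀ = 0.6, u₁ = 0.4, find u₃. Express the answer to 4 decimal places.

0.5497

g(0.6) = -0.081188, g(0.4) = 0.250320
u₂ = 0.400000 − 0.250320·(0.400000 − 0.600000) / (0.250320 − (-0.081188)) = 0.400000 − (-0.050064)/(0.331508) = 0.551019
g(0.551019) = -0.002207
u₃ = 0.551019 − (-0.002207)·(0.551019 − 0.400000) / (-0.002207 − 0.250320) = 0.551019 − (-0.000333)/(-0.252528) = 0.549699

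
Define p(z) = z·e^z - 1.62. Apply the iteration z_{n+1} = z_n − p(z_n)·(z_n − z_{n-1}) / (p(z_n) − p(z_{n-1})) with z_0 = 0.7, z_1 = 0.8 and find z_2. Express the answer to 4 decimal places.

0.7567

p(0.7) = -0.210373, p(0.8) = 0.160433
z_2 = 0.800000 − 0.160433·(0.800000 − 0.700000) / (0.160433 − (-0.210373)) = 0.800000 − (0.016043)/(0.370806) = 0.756734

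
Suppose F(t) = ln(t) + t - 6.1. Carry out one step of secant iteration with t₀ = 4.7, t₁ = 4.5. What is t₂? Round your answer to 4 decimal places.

F(4.7) = 0.147563, F(4.5) = -0.095923
t₂ = 4.500000 − (-0.095923)·(4.500000 − 4.700000) / (-0.095923 − 0.147563) = 4.500000 − (0.019185)/(-0.243485) = 4.578791

4.5788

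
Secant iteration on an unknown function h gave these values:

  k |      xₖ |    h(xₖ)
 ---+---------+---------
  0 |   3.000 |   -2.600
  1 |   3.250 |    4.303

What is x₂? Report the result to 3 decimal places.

x₂ = 3.250 − 4.303·(3.250 − 3.000) / (4.303 − (-2.600))
   = 3.250 − (1.07575)/(6.90300) = 3.09416

3.094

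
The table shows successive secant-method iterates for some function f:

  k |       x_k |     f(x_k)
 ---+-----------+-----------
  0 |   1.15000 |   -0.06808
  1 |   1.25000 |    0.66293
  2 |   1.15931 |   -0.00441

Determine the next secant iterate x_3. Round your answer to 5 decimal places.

x_3 = 1.15931 − (-0.00441)·(1.15931 − 1.25000) / (-0.00441 − 0.66293)
   = 1.15931 − (0.0003999)/(-0.6673400) = 1.1599093

1.15991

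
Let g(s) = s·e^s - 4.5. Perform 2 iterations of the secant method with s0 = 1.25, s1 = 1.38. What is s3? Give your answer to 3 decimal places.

g(1.25) = -0.13707, g(1.38) = 0.98536
s2 = 1.38000 − 0.98536·(1.38000 − 1.25000) / (0.98536 − (-0.13707)) = 1.38000 − (0.12810)/(1.12244) = 1.26588
g(1.26588) = -0.01096
s3 = 1.26588 − (-0.01096)·(1.26588 − 1.38000) / (-0.01096 − 0.98536) = 1.26588 − (0.00125)/(-0.99632) = 1.26713

1.267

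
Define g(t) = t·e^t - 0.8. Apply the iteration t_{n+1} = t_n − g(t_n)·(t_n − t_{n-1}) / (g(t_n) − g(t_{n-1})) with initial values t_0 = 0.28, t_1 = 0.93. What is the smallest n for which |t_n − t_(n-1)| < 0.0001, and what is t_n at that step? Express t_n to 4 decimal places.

n = 6, t_n = 0.4901

g(0.28) = -0.429524, g(0.93) = 1.557094
t_2 = 0.930000 − 1.557094·(0.650000)/(1.986617) = 0.420536;  |Δ| = 0.509464
g(0.420536) = -0.159618
t_3 = 0.420536 − (-0.159618)·(-0.509464)/(-1.716712) = 0.467905;  |Δ| = 0.047369
g(0.467905) = -0.052921
t_4 = 0.467905 − (-0.052921)·(0.047369)/(0.106697) = 0.491400;  |Δ| = 0.023495
g(0.491400) = 0.003244
t_5 = 0.491400 − 0.003244·(0.023495)/(0.056166) = 0.490043;  |Δ| = 0.001357
g(0.490043) = -0.000060
t_6 = 0.490043 − (-0.000060)·(-0.001357)/(-0.003305) = 0.490068;  |Δ| = 0.000025
|t_6 − t_5| = 0.000025 < 0.0001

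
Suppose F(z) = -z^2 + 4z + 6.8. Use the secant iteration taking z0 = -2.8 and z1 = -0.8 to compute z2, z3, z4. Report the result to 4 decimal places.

-1.1895, -1.2942, -1.2862

F(-2.8) = -12.240000, F(-0.8) = 2.960000
z2 = -0.800000 − 2.960000·(-0.800000 − (-2.800000)) / (2.960000 − (-12.240000)) = -0.800000 − (5.920000)/(15.200000) = -1.189474
F(-1.189474) = 0.627258
z3 = -1.189474 − 0.627258·(-1.189474 − (-0.800000)) / (0.627258 − 2.960000) = -1.189474 − (-0.244300)/(-2.332742) = -1.294200
F(-1.294200) = -0.051756
z4 = -1.294200 − (-0.051756)·(-1.294200 − (-1.189474)) / (-0.051756 − 0.627258) = -1.294200 − (0.005420)/(-0.679014) = -1.286218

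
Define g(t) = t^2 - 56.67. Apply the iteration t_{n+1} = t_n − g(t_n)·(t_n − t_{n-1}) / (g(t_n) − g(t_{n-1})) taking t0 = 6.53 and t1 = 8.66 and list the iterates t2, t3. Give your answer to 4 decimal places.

g(6.53) = -14.029100, g(8.66) = 18.325600
t2 = 8.660000 − 18.325600·(8.660000 − 6.530000) / (18.325600 − (-14.029100)) = 8.660000 − (39.033528)/(32.354700) = 7.453575
g(7.453575) = -1.114224
t3 = 7.453575 − (-1.114224)·(7.453575 − 8.660000) / (-1.114224 − 18.325600) = 7.453575 − (1.344228)/(-19.439824) = 7.522723

7.4536, 7.5227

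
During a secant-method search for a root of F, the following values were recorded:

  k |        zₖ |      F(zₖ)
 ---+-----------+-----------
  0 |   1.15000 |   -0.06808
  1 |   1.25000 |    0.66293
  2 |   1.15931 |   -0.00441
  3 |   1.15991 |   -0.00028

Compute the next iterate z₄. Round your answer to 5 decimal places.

z₄ = 1.15991 − (-0.00028)·(1.15991 − 1.15931) / (-0.00028 − (-0.00441))
   = 1.15991 − (-0.0000002)/(0.0041300) = 1.1599507

1.15995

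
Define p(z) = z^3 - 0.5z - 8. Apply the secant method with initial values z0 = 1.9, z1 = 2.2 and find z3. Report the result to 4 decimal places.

p(1.9) = -2.091000, p(2.2) = 1.548000
z2 = 2.200000 − 1.548000·(2.200000 − 1.900000) / (1.548000 − (-2.091000)) = 2.200000 − (0.464400)/(3.639000) = 2.072383
p(2.072383) = -0.135786
z3 = 2.072383 − (-0.135786)·(2.072383 − 2.200000) / (-0.135786 − 1.548000) = 2.072383 − (0.017329)/(-1.683786) = 2.082674

2.0827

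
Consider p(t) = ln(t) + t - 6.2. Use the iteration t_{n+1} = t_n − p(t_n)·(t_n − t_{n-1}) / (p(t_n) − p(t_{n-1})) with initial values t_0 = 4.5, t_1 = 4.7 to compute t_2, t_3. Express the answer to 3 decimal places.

4.661, 4.661

p(4.5) = -0.19592, p(4.7) = 0.04756
t_2 = 4.70000 − 0.04756·(4.70000 − 4.50000) / (0.04756 − (-0.19592)) = 4.70000 − (0.00951)/(0.24349) = 4.66093
p(4.66093) = 0.00015
t_3 = 4.66093 − 0.00015·(4.66093 − 4.70000) / (0.00015 − 0.04756) = 4.66093 − (-0.00001)/(-0.04742) = 4.66081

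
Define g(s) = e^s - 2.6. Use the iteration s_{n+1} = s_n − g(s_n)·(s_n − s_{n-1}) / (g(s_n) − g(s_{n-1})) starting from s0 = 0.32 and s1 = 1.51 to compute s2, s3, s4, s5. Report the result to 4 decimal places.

0.7820, 0.9108, 0.9595, 0.9554

g(0.32) = -1.222872, g(1.51) = 1.926731
s2 = 1.510000 − 1.926731·(1.510000 − 0.320000) / (1.926731 − (-1.222872)) = 1.510000 − (2.292810)/(3.149603) = 0.782032
g(0.782032) = -0.414090
s3 = 0.782032 − (-0.414090)·(0.782032 − 1.510000) / (-0.414090 − 1.926731) = 0.782032 − (0.301444)/(-2.340821) = 0.910809
g(0.910809) = -0.113666
s4 = 0.910809 − (-0.113666)·(0.910809 − 0.782032) / (-0.113666 − (-0.414090)) = 0.910809 − (-0.014638)/(0.300424) = 0.959532
g(0.959532) = 0.010476
s5 = 0.959532 − 0.010476·(0.959532 − 0.910809) / (0.010476 − (-0.113666)) = 0.959532 − (0.000510)/(0.124142) = 0.955421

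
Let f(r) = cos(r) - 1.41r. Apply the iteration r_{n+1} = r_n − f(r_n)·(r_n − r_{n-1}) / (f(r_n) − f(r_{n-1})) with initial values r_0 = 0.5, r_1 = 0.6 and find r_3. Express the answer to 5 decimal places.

0.58951

f(0.5) = 0.1725826, f(0.6) = -0.0206644
r_2 = 0.6000000 − (-0.0206644)·(0.6000000 − 0.5000000) / (-0.0206644 − 0.1725826) = 0.6000000 − (-0.0020664)/(-0.1932469) = 0.5893067
f(0.5893067) = 0.0004037
r_3 = 0.5893067 − 0.0004037·(0.5893067 − 0.6000000) / (0.0004037 − (-0.0206644)) = 0.5893067 − (-0.0000043)/(0.0210681) = 0.5895116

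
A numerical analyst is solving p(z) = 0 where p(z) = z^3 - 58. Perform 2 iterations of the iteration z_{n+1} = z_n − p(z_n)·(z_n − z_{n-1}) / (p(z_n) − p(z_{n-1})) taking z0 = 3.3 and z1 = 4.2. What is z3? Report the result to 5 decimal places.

3.86679

p(3.3) = -22.0630000, p(4.2) = 16.0880000
z2 = 4.2000000 − 16.0880000·(4.2000000 − 3.3000000) / (16.0880000 − (-22.0630000)) = 4.2000000 − (14.4792000)/(38.1510000) = 3.8204765
p(3.8204765) = -2.2361684
z3 = 3.8204765 − (-2.2361684)·(3.8204765 − 4.2000000) / (-2.2361684 − 16.0880000) = 3.8204765 − (0.8486784)/(-18.3241684) = 3.8667912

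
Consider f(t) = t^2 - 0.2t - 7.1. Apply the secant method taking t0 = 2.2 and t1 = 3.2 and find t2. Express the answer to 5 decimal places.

f(2.2) = -2.7000000, f(3.2) = 2.5000000
t2 = 3.2000000 − 2.5000000·(3.2000000 − 2.2000000) / (2.5000000 − (-2.7000000)) = 3.2000000 − (2.5000000)/(5.2000000) = 2.7192308

2.71923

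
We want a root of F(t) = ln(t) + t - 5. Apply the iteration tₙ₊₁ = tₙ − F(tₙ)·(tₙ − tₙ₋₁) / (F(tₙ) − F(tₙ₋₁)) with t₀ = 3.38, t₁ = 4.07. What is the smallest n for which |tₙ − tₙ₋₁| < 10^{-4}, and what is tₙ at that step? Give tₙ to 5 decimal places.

F(3.38) = -0.4021243, F(4.07) = 0.4736430
t₂ = 4.0700000 − 0.4736430·(0.6900000)/(0.8757673) = 3.6968259;  |Δ| = 0.3731741
F(3.6968259) = 0.0043005
t₃ = 3.6968259 − 0.0043005·(-0.3731741)/(-0.4693425) = 3.6934066;  |Δ| = 0.0034193
F(3.6934066) = -0.0000442
t₄ = 3.6934066 − (-0.0000442)·(-0.0034193)/(-0.0043447) = 3.6934414;  |Δ| = 0.0000348
|t₄ − t₃| = 0.0000348 < 10^{-4}

n = 4, tₙ = 3.69344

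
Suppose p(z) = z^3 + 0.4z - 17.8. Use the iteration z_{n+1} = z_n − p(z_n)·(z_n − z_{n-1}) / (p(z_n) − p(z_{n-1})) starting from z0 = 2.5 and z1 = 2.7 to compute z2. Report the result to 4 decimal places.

2.5568

p(2.5) = -1.175000, p(2.7) = 2.963000
z2 = 2.700000 − 2.963000·(2.700000 − 2.500000) / (2.963000 − (-1.175000)) = 2.700000 − (0.592600)/(4.138000) = 2.556791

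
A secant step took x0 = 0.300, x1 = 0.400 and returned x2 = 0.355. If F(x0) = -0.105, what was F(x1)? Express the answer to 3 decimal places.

0.086

The secant line through (0.300, -0.105) and (0.400, F(x1)) crosses zero at x2 = 0.355.
So (0.300, -0.105), (0.400, F(x1)), (0.355, 0) are collinear:
F(x1) = -0.105 · (0.400 − 0.355) / (0.300 − 0.355) = -0.105 · (0.04500)/(-0.05500) = 0.08591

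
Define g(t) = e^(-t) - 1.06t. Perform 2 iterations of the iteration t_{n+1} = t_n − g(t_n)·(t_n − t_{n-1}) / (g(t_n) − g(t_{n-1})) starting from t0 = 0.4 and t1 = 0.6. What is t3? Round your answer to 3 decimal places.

g(0.4) = 0.24632, g(0.6) = -0.08719
t2 = 0.60000 − (-0.08719)·(0.60000 − 0.40000) / (-0.08719 − 0.24632) = 0.60000 − (-0.01744)/(-0.33351) = 0.54771
g(0.54771) = -0.00231
t3 = 0.54771 − (-0.00231)·(0.54771 − 0.60000) / (-0.00231 − (-0.08719)) = 0.54771 − (0.00012)/(0.08488) = 0.54629

0.546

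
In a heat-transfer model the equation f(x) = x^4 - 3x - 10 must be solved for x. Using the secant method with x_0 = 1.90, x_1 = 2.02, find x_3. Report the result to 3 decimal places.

f(1.90) = -2.66790, f(2.02) = 0.58966
x_2 = 2.02000 − 0.58966·(2.02000 − 1.90000) / (0.58966 − (-2.66790)) = 2.02000 − (0.07076)/(3.25756) = 1.99828
f(1.99828) = -0.04986
x_3 = 1.99828 − (-0.04986)·(1.99828 − 2.02000) / (-0.04986 − 0.58966) = 1.99828 − (0.00108)/(-0.63952) = 1.99997

2.000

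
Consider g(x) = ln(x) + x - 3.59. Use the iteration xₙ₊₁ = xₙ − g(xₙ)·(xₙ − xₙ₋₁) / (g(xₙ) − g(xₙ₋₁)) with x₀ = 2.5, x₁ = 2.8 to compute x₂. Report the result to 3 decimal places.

g(2.5) = -0.17371, g(2.8) = 0.23962
x₂ = 2.80000 − 0.23962·(2.80000 − 2.50000) / (0.23962 − (-0.17371)) = 2.80000 − (0.07189)/(0.41333) = 2.62608

2.626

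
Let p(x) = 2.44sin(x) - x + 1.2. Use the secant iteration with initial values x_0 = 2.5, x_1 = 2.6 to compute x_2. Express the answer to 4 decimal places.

2.5530

p(2.5) = 0.160272, p(2.6) = -0.142177
x_2 = 2.600000 − (-0.142177)·(2.600000 − 2.500000) / (-0.142177 − 0.160272) = 2.600000 − (-0.014218)/(-0.302449) = 2.552991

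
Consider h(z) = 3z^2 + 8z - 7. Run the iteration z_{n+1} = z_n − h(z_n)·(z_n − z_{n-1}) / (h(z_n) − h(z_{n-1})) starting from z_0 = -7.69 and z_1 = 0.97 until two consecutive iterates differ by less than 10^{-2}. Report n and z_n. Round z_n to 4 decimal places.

h(-7.69) = 108.888300, h(0.97) = 3.582700
z_2 = 0.970000 − 3.582700·(8.660000)/(-105.305600) = 1.264630;  |Δ| = 0.294630
h(1.264630) = 7.914906
z_3 = 1.264630 − 7.914906·(0.294630)/(4.332206) = 0.726343;  |Δ| = 0.538287
h(0.726343) = 0.393471
z_4 = 0.726343 − 0.393471·(-0.538287)/(-7.521435) = 0.698184;  |Δ| = 0.028160
h(0.698184) = 0.047853
z_5 = 0.698184 − 0.047853·(-0.028160)/(-0.345619) = 0.694285;  |Δ| = 0.003899
|z_5 − z_4| = 0.003899 < 10^{-2}

n = 5, z_n = 0.6943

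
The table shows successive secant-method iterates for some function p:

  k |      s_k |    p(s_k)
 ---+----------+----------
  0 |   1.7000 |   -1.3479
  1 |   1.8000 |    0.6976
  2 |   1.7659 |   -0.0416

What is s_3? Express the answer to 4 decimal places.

1.7678

s_3 = 1.7659 − (-0.0416)·(1.7659 − 1.8000) / (-0.0416 − 0.6976)
   = 1.7659 − (0.001419)/(-0.739200) = 1.767819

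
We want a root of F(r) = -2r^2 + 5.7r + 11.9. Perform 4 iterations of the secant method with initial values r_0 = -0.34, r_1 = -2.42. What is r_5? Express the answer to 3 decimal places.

-1.400

F(-0.34) = 9.73080, F(-2.42) = -13.60680
r_2 = -2.42000 − (-13.60680)·(-2.42000 − (-0.34000)) / (-13.60680 − 9.73080) = -2.42000 − (28.30214)/(-23.33760) = -1.20727
F(-1.20727) = 2.10353
r_3 = -1.20727 − 2.10353·(-1.20727 − (-2.42000)) / (2.10353 − (-13.60680)) = -1.20727 − (2.55101)/(15.71033) = -1.36965
F(-1.36965) = 0.34111
r_4 = -1.36965 − 0.34111·(-1.36965 − (-1.20727)) / (0.34111 − 2.10353) = -1.36965 − (-0.05539)/(-1.76242) = -1.40108
F(-1.40108) = -0.01218
r_5 = -1.40108 − (-0.01218)·(-1.40108 − (-1.36965)) / (-0.01218 − 0.34111) = -1.40108 − (0.00038)/(-0.35329) = -1.39999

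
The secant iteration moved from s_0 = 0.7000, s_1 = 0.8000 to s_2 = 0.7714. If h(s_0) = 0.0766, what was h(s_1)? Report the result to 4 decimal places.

-0.0307

The secant line through (0.7000, 0.0766) and (0.8000, h(s_1)) crosses zero at s_2 = 0.7714.
So (0.7000, 0.0766), (0.8000, h(s_1)), (0.7714, 0) are collinear:
h(s_1) = 0.0766 · (0.8000 − 0.7714) / (0.7000 − 0.7714) = 0.0766 · (0.028600)/(-0.071400) = -0.030683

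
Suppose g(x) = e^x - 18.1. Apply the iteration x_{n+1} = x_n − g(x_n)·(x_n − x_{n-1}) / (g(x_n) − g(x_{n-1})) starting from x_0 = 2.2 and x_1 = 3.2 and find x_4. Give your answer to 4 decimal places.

g(2.2) = -9.074987, g(3.2) = 6.432530
x_2 = 3.200000 − 6.432530·(3.200000 − 2.200000) / (6.432530 − (-9.074987)) = 3.200000 − (6.432530)/(15.507517) = 2.785199
g(2.785199) = -1.896955
x_3 = 2.785199 − (-1.896955)·(2.785199 − 3.200000) / (-1.896955 − 6.432530) = 2.785199 − (0.786858)/(-8.329485) = 2.879666
g(2.879666) = -0.291679
x_4 = 2.879666 − (-0.291679)·(2.879666 − 2.785199) / (-0.291679 − (-1.896955)) = 2.879666 − (-0.027554)/(1.605276) = 2.896830

2.8968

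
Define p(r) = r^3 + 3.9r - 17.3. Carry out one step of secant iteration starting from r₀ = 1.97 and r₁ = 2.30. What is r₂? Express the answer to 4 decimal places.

2.0820

p(1.97) = -1.971627, p(2.30) = 3.837000
r₂ = 2.300000 − 3.837000·(2.300000 − 1.970000) / (3.837000 − (-1.971627)) = 2.300000 − (1.266210)/(5.808627) = 2.082012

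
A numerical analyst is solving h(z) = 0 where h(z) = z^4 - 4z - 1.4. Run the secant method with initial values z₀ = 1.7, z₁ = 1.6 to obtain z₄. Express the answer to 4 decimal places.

1.6902

h(1.7) = 0.152100, h(1.6) = -1.246400
z₂ = 1.600000 − (-1.246400)·(1.600000 − 1.700000) / (-1.246400 − 0.152100) = 1.600000 − (0.124640)/(-1.398500) = 1.689124
h(1.689124) = -0.016088
z₃ = 1.689124 − (-0.016088)·(1.689124 − 1.600000) / (-0.016088 − (-1.246400)) = 1.689124 − (-0.001434)/(1.230312) = 1.690289
h(1.690289) = 0.001740
z₄ = 1.690289 − 0.001740·(1.690289 − 1.689124) / (0.001740 − (-0.016088)) = 1.690289 − (0.000002)/(0.017827) = 1.690176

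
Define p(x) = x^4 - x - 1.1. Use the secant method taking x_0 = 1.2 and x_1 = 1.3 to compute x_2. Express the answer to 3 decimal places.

1.233

p(1.2) = -0.22640, p(1.3) = 0.45610
x_2 = 1.30000 − 0.45610·(1.30000 − 1.20000) / (0.45610 − (-0.22640)) = 1.30000 − (0.04561)/(0.68250) = 1.23317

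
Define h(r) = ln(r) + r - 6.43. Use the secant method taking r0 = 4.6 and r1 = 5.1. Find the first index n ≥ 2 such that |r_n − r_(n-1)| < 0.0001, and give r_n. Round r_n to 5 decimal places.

h(4.6) = -0.3039437, h(5.1) = 0.2992405
r2 = 5.1000000 − 0.2992405·(0.5000000)/(0.6031842) = 4.8519493;  |Δ| = 0.2480507
h(4.8519493) = 0.0013298
r3 = 4.8519493 − 0.0013298·(-0.2480507)/(-0.2979107) = 4.8508420;  |Δ| = 0.0011073
h(4.8508420) = -0.0000057
r4 = 4.8508420 − (-0.0000057)·(-0.0011073)/(-0.0013355) = 4.8508467;  |Δ| = 0.0000047
|r4 − r3| = 0.0000047 < 0.0001

n = 4, r_n = 4.85085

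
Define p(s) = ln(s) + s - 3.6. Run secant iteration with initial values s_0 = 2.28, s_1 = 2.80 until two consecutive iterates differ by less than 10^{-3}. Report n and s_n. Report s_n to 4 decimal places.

n = 4, s_n = 2.6322

p(2.28) = -0.495825, p(2.80) = 0.229619
s_2 = 2.800000 − 0.229619·(0.520000)/(0.725444) = 2.635408;  |Δ| = 0.164592
p(2.635408) = 0.004446
s_3 = 2.635408 − 0.004446·(-0.164592)/(-0.225173) = 2.632158;  |Δ| = 0.003250
p(2.632158) = -0.000038
s_4 = 2.632158 − (-0.000038)·(-0.003250)/(-0.004484) = 2.632186;  |Δ| = 0.000027
|s_4 − s_3| = 0.000027 < 10^{-3}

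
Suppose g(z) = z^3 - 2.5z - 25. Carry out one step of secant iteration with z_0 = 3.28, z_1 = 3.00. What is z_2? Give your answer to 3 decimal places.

3.203

g(3.28) = 2.08755, g(3.00) = -5.50000
z_2 = 3.00000 − (-5.50000)·(3.00000 − 3.28000) / (-5.50000 − 2.08755) = 3.00000 − (1.54000)/(-7.58755) = 3.20296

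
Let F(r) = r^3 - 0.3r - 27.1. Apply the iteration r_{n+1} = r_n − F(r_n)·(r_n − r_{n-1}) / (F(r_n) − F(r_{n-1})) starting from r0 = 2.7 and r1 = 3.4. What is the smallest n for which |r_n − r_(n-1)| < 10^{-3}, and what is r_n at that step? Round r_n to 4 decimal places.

n = 5, r_n = 3.0370

F(2.7) = -8.227000, F(3.4) = 11.184000
r2 = 3.400000 − 11.184000·(0.700000)/(19.411000) = 2.996682;  |Δ| = 0.403318
F(2.996682) = -1.088484
r3 = 2.996682 − (-1.088484)·(-0.403318)/(-12.272484) = 3.032454;  |Δ| = 0.035771
F(3.032454) = -0.123971
r4 = 3.032454 − (-0.123971)·(0.035771)/(0.964513) = 3.037052;  |Δ| = 0.004598
F(3.037052) = 0.001683
r5 = 3.037052 − 0.001683·(0.004598)/(0.125654) = 3.036990;  |Δ| = 0.000062
|r5 − r4| = 0.000062 < 10^{-3}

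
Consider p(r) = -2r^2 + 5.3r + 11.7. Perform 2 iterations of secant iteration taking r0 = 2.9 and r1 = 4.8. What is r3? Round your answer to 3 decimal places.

p(2.9) = 10.25000, p(4.8) = -8.94000
r2 = 4.80000 − (-8.94000)·(4.80000 − 2.90000) / (-8.94000 − 10.25000) = 4.80000 − (-16.98600)/(-19.19000) = 3.91485
p(3.91485) = 1.79659
r3 = 3.91485 − 1.79659·(3.91485 − 4.80000) / (1.79659 − (-8.94000)) = 3.91485 − (-1.59025)/(10.73659) = 4.06297

4.063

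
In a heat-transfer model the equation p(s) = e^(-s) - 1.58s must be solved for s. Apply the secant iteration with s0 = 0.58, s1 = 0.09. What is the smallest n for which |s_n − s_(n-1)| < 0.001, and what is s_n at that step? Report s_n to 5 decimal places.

n = 4, s_n = 0.41707

p(0.58) = -0.3565016, p(0.09) = 0.7717312
s2 = 0.0900000 − 0.7717312·(-0.4900000)/(1.1282328) = 0.4251687;  |Δ| = 0.3351687
p(0.4251687) = -0.0181070
s3 = 0.4251687 − (-0.0181070)·(0.3351687)/(-0.7898381) = 0.4174850;  |Δ| = 0.0076837
p(0.4174850) = -0.0009248
s4 = 0.4174850 − (-0.0009248)·(-0.0076837)/(0.0171821) = 0.4170714;  |Δ| = 0.0004136
|s4 − s3| = 0.0004136 < 0.001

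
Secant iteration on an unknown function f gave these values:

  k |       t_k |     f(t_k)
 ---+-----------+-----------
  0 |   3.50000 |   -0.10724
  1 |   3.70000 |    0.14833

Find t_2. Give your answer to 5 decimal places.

3.58392

t_2 = 3.70000 − 0.14833·(3.70000 − 3.50000) / (0.14833 − (-0.10724))
   = 3.70000 − (0.0296660)/(0.2555700) = 3.5839222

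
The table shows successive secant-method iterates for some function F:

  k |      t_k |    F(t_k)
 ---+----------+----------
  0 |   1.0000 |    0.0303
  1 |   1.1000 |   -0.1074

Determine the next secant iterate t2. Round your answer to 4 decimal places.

t2 = 1.1000 − (-0.1074)·(1.1000 − 1.0000) / (-0.1074 − 0.0303)
   = 1.1000 − (-0.010740)/(-0.137700) = 1.022004

1.0220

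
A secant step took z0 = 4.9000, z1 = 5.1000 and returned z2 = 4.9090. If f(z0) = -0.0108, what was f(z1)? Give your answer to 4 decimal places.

0.2292

The secant line through (4.9000, -0.0108) and (5.1000, f(z1)) crosses zero at z2 = 4.9090.
So (4.9000, -0.0108), (5.1000, f(z1)), (4.9090, 0) are collinear:
f(z1) = -0.0108 · (5.1000 − 4.9090) / (4.9000 − 4.9090) = -0.0108 · (0.191000)/(-0.009000) = 0.229200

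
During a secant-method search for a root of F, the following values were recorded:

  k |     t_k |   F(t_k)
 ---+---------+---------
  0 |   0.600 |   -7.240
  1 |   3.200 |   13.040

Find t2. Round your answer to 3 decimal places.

1.528

t2 = 3.200 − 13.040·(3.200 − 0.600) / (13.040 − (-7.240))
   = 3.200 − (33.90400)/(20.28000) = 1.52821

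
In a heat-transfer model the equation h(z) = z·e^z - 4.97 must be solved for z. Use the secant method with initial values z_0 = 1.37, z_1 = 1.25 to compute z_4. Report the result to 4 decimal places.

h(1.37) = 0.421430, h(1.25) = -0.607071
z_2 = 1.250000 − (-0.607071)·(1.250000 − 1.370000) / (-0.607071 − 0.421430) = 1.250000 − (0.072849)/(-1.028502) = 1.320830
h(1.320830) = -0.021473
z_3 = 1.320830 − (-0.021473)·(1.320830 − 1.250000) / (-0.021473 − (-0.607071)) = 1.320830 − (-0.001521)/(0.585598) = 1.323427
h(1.323427) = 0.001152
z_4 = 1.323427 − 0.001152·(1.323427 − 1.320830) / (0.001152 − (-0.021473)) = 1.323427 − (0.000003)/(0.022625) = 1.323295

1.3233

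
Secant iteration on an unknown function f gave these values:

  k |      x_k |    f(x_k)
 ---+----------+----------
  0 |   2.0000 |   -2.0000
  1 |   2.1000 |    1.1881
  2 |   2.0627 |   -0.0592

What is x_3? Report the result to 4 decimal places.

x_3 = 2.0627 − (-0.0592)·(2.0627 − 2.1000) / (-0.0592 − 1.1881)
   = 2.0627 − (0.002208)/(-1.247300) = 2.064470

2.0645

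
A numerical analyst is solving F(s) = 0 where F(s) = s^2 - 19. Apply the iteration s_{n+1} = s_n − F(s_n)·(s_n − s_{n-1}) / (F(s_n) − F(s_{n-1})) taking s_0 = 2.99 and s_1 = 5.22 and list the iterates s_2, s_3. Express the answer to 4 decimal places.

4.2153, 4.3458

F(2.99) = -10.059900, F(5.22) = 8.248400
s_2 = 5.220000 − 8.248400·(5.220000 − 2.990000) / (8.248400 − (-10.059900)) = 5.220000 − (18.393932)/(18.308300) = 4.215323
F(4.215323) = -1.231054
s_3 = 4.215323 − (-1.231054)·(4.215323 − 5.220000) / (-1.231054 − 8.248400) = 4.215323 − (1.236812)/(-9.479454) = 4.345796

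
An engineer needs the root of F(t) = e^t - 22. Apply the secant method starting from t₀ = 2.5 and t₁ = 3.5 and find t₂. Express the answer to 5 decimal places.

F(2.5) = -9.8175060, F(3.5) = 11.1154520
t₂ = 3.5000000 − 11.1154520·(3.5000000 − 2.5000000) / (11.1154520 − (-9.8175060)) = 3.5000000 − (11.1154520)/(20.9329580) = 2.9689976

2.96900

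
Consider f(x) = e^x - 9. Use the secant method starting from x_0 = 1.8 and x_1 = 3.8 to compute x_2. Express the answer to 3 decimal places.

1.953

f(1.8) = -2.95035, f(3.8) = 35.70118
x_2 = 3.80000 − 35.70118·(3.80000 − 1.80000) / (35.70118 − (-2.95035)) = 3.80000 − (71.40237)/(38.65154) = 1.95266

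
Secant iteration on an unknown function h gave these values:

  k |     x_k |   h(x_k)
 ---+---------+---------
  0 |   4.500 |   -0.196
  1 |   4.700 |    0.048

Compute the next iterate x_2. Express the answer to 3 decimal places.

4.661

x_2 = 4.700 − 0.048·(4.700 − 4.500) / (0.048 − (-0.196))
   = 4.700 − (0.00960)/(0.24400) = 4.66066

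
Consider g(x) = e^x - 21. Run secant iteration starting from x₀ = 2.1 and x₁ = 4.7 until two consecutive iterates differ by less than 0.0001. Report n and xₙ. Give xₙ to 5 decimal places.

n = 8, xₙ = 3.04452

g(2.1) = -12.8338301, g(4.7) = 88.9471725
x₂ = 4.7000000 − 88.9471725·(2.6000000)/(101.7810025) = 2.4278407;  |Δ| = 2.2721593
g(2.4278407) = -9.6656183
x₃ = 2.4278407 − (-9.6656183)·(-2.2721593)/(-98.6127908) = 2.6505484;  |Δ| = 0.2227077
g(2.6505484) = -6.8381972
x₄ = 2.6505484 − (-6.8381972)·(0.2227077)/(2.8274211) = 3.1891731;  |Δ| = 0.5386247
g(3.1891731) = 3.2683522
x₅ = 3.1891731 − 3.2683522·(0.5386247)/(10.1065494) = 3.0149875;  |Δ| = 0.1741856
g(3.0149875) = -0.6111633
x₆ = 3.0149875 − (-0.6111633)·(-0.1741856)/(-3.8795155) = 3.0424280;  |Δ| = 0.0274405
g(3.0424280) = -0.0439365
x₇ = 3.0424280 − (-0.0439365)·(0.0274405)/(0.5672268) = 3.0445535;  |Δ| = 0.0021255
g(3.0445535) = 0.0006529
x₈ = 3.0445535 − 0.0006529·(0.0021255)/(0.0445895) = 3.0445224;  |Δ| = 0.0000311
|x₈ − x₇| = 0.0000311 < 0.0001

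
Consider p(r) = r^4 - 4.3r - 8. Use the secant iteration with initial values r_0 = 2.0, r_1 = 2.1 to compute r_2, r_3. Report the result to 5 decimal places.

2.01988, 2.02118

p(2.0) = -0.6000000, p(2.1) = 2.4181000
r_2 = 2.1000000 − 2.4181000·(2.1000000 − 2.0000000) / (2.4181000 − (-0.6000000)) = 2.1000000 − (0.2418100)/(3.0181000) = 2.0198801
p(2.0198801) = -0.0397742
r_3 = 2.0198801 − (-0.0397742)·(2.0198801 − 2.1000000) / (-0.0397742 − 2.4181000) = 2.0198801 − (0.0031867)/(-2.4578742) = 2.0211766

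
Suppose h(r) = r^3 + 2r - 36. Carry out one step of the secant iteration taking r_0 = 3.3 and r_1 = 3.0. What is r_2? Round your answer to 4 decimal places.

h(3.3) = 6.537000, h(3.0) = -3.000000
r_2 = 3.000000 − (-3.000000)·(3.000000 − 3.300000) / (-3.000000 − 6.537000) = 3.000000 − (0.900000)/(-9.537000) = 3.094369

3.0944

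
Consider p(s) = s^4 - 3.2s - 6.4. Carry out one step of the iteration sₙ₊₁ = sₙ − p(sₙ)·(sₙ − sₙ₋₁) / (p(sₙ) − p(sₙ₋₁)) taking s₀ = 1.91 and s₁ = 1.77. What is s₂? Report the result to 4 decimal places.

p(1.91) = 0.796634, p(1.77) = -2.248938
s₂ = 1.770000 − (-2.248938)·(1.770000 − 1.910000) / (-2.248938 − 0.796634) = 1.770000 − (0.314851)/(-3.045571) = 1.873380

1.8734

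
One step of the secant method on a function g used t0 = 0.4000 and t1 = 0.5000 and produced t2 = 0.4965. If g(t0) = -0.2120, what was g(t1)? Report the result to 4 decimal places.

The secant line through (0.4000, -0.2120) and (0.5000, g(t1)) crosses zero at t2 = 0.4965.
So (0.4000, -0.2120), (0.5000, g(t1)), (0.4965, 0) are collinear:
g(t1) = -0.2120 · (0.5000 − 0.4965) / (0.4000 − 0.4965) = -0.2120 · (0.003500)/(-0.096500) = 0.007689

0.0077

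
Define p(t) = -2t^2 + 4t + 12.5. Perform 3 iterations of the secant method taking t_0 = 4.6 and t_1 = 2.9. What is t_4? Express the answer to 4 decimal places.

3.6920

p(4.6) = -11.420000, p(2.9) = 7.280000
t_2 = 2.900000 − 7.280000·(2.900000 − 4.600000) / (7.280000 − (-11.420000)) = 2.900000 − (-12.376000)/(18.700000) = 3.561818
p(3.561818) = 1.374175
t_3 = 3.561818 − 1.374175·(3.561818 − 2.900000) / (1.374175 − 7.280000) = 3.561818 − (0.909454)/(-5.905825) = 3.715811
p(3.715811) = -0.251258
t_4 = 3.715811 − (-0.251258)·(3.715811 − 3.561818) / (-0.251258 − 1.374175) = 3.715811 − (-0.038692)/(-1.625433) = 3.692007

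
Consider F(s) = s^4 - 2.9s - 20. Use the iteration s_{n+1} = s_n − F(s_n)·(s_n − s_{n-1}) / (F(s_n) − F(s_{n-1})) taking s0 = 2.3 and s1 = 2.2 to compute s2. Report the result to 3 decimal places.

F(2.3) = 1.31410, F(2.2) = -2.95440
s2 = 2.20000 − (-2.95440)·(2.20000 − 2.30000) / (-2.95440 − 1.31410) = 2.20000 − (0.29544)/(-4.26850) = 2.26921

2.269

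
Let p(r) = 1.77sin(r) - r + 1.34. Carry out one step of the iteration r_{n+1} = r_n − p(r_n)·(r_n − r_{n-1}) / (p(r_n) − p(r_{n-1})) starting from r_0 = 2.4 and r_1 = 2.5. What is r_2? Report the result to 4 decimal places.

p(2.4) = 0.135570, p(2.5) = -0.100704
r_2 = 2.500000 − (-0.100704)·(2.500000 − 2.400000) / (-0.100704 − 0.135570) = 2.500000 − (-0.010070)/(-0.236274) = 2.457378

2.4574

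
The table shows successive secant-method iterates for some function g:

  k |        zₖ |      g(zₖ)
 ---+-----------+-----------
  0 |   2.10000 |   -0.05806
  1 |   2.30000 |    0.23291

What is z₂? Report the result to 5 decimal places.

z₂ = 2.30000 − 0.23291·(2.30000 − 2.10000) / (0.23291 − (-0.05806))
   = 2.30000 − (0.0465820)/(0.2909700) = 2.1399079

2.13991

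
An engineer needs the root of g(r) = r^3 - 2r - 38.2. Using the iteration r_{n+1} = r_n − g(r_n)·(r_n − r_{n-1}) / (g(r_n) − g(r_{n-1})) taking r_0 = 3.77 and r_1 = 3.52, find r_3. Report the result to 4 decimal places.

g(3.77) = 7.842633, g(3.52) = -1.625792
r_2 = 3.520000 − (-1.625792)·(3.520000 − 3.770000) / (-1.625792 − 7.842633) = 3.520000 − (0.406448)/(-9.468425) = 3.562927
g(3.562927) = -0.096471
r_3 = 3.562927 − (-0.096471)·(3.562927 − 3.520000) / (-0.096471 − (-1.625792)) = 3.562927 − (-0.004141)/(1.529321) = 3.565635

3.5656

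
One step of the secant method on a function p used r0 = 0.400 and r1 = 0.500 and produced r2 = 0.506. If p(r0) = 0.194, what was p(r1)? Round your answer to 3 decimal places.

The secant line through (0.400, 0.194) and (0.500, p(r1)) crosses zero at r2 = 0.506.
So (0.400, 0.194), (0.500, p(r1)), (0.506, 0) are collinear:
p(r1) = 0.194 · (0.500 − 0.506) / (0.400 − 0.506) = 0.194 · (-0.00600)/(-0.10600) = 0.01098

0.011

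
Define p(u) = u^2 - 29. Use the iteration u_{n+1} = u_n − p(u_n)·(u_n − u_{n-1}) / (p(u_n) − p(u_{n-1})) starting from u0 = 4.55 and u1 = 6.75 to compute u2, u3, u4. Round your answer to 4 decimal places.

5.2843, 5.3737, 5.3853

p(4.55) = -8.297500, p(6.75) = 16.562500
u2 = 6.750000 − 16.562500·(6.750000 − 4.550000) / (16.562500 − (-8.297500)) = 6.750000 − (36.437500)/(24.860000) = 5.284292
p(5.284292) = -1.076258
u3 = 5.284292 − (-1.076258)·(5.284292 − 6.750000) / (-1.076258 − 16.562500) = 5.284292 − (1.577479)/(-17.638758) = 5.373725
p(5.373725) = -0.123084
u4 = 5.373725 − (-0.123084)·(5.373725 − 5.284292) / (-0.123084 − (-1.076258)) = 5.373725 − (-0.011008)/(0.953174) = 5.385273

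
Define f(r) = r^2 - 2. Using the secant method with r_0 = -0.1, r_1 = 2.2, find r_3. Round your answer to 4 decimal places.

f(-0.1) = -1.990000, f(2.2) = 2.840000
r_2 = 2.200000 − 2.840000·(2.200000 − (-0.100000)) / (2.840000 − (-1.990000)) = 2.200000 − (6.532000)/(4.830000) = 0.847619
f(0.847619) = -1.281542
r_3 = 0.847619 − (-1.281542)·(0.847619 − 2.200000) / (-1.281542 − 2.840000) = 0.847619 − (1.733133)/(-4.121542) = 1.268125

1.2681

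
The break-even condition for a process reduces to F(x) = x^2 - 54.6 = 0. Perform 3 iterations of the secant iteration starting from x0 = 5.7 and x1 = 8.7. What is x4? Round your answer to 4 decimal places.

F(5.7) = -22.110000, F(8.7) = 21.090000
x2 = 8.700000 − 21.090000·(8.700000 − 5.700000) / (21.090000 − (-22.110000)) = 8.700000 − (63.270000)/(43.200000) = 7.235417
F(7.235417) = -2.248746
x3 = 7.235417 − (-2.248746)·(7.235417 − 8.700000) / (-2.248746 − 21.090000) = 7.235417 − (3.293475)/(-23.338746) = 7.376533
F(7.376533) = -0.186763
x4 = 7.376533 − (-0.186763)·(7.376533 − 7.235417) / (-0.186763 − (-2.248746)) = 7.376533 − (-0.026355)/(2.061983) = 7.389314

7.3893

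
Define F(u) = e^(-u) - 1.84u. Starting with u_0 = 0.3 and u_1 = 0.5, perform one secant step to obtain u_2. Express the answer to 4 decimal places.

F(0.3) = 0.188818, F(0.5) = -0.313469
u_2 = 0.500000 − (-0.313469)·(0.500000 − 0.300000) / (-0.313469 − 0.188818) = 0.500000 − (-0.062694)/(-0.502288) = 0.375183

0.3752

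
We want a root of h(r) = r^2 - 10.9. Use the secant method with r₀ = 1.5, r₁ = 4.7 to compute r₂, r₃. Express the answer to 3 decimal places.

2.895, 3.227

h(1.5) = -8.65000, h(4.7) = 11.19000
r₂ = 4.70000 − 11.19000·(4.70000 − 1.50000) / (11.19000 − (-8.65000)) = 4.70000 − (35.80800)/(19.84000) = 2.89516
h(2.89516) = -2.51804
r₃ = 2.89516 − (-2.51804)·(2.89516 − 4.70000) / (-2.51804 − 11.19000) = 2.89516 − (4.54466)/(-13.70804) = 3.22669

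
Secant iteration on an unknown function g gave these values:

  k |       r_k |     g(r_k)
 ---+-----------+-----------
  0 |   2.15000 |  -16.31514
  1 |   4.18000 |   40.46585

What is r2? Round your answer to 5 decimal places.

2.73329

r2 = 4.18000 − 40.46585·(4.18000 − 2.15000) / (40.46585 − (-16.31514))
   = 4.18000 − (82.1456755)/(56.7809900) = 2.7332891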